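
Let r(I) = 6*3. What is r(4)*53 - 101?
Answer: 853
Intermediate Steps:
r(I) = 18
r(4)*53 - 101 = 18*53 - 101 = 954 - 101 = 853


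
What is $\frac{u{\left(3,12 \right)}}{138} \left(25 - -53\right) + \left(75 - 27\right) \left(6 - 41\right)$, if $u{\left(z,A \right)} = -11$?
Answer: $- \frac{38783}{23} \approx -1686.2$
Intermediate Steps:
$\frac{u{\left(3,12 \right)}}{138} \left(25 - -53\right) + \left(75 - 27\right) \left(6 - 41\right) = - \frac{11}{138} \left(25 - -53\right) + \left(75 - 27\right) \left(6 - 41\right) = \left(-11\right) \frac{1}{138} \left(25 + 53\right) + 48 \left(6 - 41\right) = \left(- \frac{11}{138}\right) 78 + 48 \left(-35\right) = - \frac{143}{23} - 1680 = - \frac{38783}{23}$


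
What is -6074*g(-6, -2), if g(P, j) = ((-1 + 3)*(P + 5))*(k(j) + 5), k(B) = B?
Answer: 36444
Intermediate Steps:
g(P, j) = (5 + j)*(10 + 2*P) (g(P, j) = ((-1 + 3)*(P + 5))*(j + 5) = (2*(5 + P))*(5 + j) = (10 + 2*P)*(5 + j) = (5 + j)*(10 + 2*P))
-6074*g(-6, -2) = -6074*(50 + 10*(-6) + 10*(-2) + 2*(-6)*(-2)) = -6074*(50 - 60 - 20 + 24) = -6074*(-6) = 36444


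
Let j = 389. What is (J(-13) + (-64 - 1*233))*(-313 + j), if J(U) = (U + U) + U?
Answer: -25536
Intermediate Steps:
J(U) = 3*U (J(U) = 2*U + U = 3*U)
(J(-13) + (-64 - 1*233))*(-313 + j) = (3*(-13) + (-64 - 1*233))*(-313 + 389) = (-39 + (-64 - 233))*76 = (-39 - 297)*76 = -336*76 = -25536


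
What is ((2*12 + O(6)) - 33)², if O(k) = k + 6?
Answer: 9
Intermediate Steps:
O(k) = 6 + k
((2*12 + O(6)) - 33)² = ((2*12 + (6 + 6)) - 33)² = ((24 + 12) - 33)² = (36 - 33)² = 3² = 9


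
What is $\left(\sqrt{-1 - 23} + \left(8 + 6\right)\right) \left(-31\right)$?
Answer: $-434 - 62 i \sqrt{6} \approx -434.0 - 151.87 i$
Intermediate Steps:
$\left(\sqrt{-1 - 23} + \left(8 + 6\right)\right) \left(-31\right) = \left(\sqrt{-24} + 14\right) \left(-31\right) = \left(2 i \sqrt{6} + 14\right) \left(-31\right) = \left(14 + 2 i \sqrt{6}\right) \left(-31\right) = -434 - 62 i \sqrt{6}$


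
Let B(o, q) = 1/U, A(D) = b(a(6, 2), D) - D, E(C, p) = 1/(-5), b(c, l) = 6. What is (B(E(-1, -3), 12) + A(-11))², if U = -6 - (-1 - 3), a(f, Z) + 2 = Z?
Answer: 1089/4 ≈ 272.25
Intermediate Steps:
a(f, Z) = -2 + Z
E(C, p) = -⅕ (E(C, p) = 1*(-⅕) = -⅕)
U = -2 (U = -6 - 1*(-4) = -6 + 4 = -2)
A(D) = 6 - D
B(o, q) = -½ (B(o, q) = 1/(-2) = -½)
(B(E(-1, -3), 12) + A(-11))² = (-½ + (6 - 1*(-11)))² = (-½ + (6 + 11))² = (-½ + 17)² = (33/2)² = 1089/4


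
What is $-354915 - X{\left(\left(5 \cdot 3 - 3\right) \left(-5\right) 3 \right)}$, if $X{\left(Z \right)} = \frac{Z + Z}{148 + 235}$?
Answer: $- \frac{135932085}{383} \approx -3.5491 \cdot 10^{5}$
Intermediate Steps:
$X{\left(Z \right)} = \frac{2 Z}{383}$
$-354915 - X{\left(\left(5 \cdot 3 - 3\right) \left(-5\right) 3 \right)} = -354915 - \frac{2 \left(5 \cdot 3 - 3\right) \left(-5\right) 3}{383} = -354915 - \frac{2 \left(15 - 3\right) \left(-5\right) 3}{383} = -354915 - \frac{2 \cdot 12 \left(-5\right) 3}{383} = -354915 - \frac{2 \left(\left(-60\right) 3\right)}{383} = -354915 - \frac{2}{383} \left(-180\right) = -354915 - - \frac{360}{383} = -354915 + \frac{360}{383} = - \frac{135932085}{383}$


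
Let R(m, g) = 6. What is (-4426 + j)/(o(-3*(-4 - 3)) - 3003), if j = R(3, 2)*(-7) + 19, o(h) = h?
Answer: 1483/994 ≈ 1.4920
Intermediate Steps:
j = -23 (j = 6*(-7) + 19 = -42 + 19 = -23)
(-4426 + j)/(o(-3*(-4 - 3)) - 3003) = (-4426 - 23)/(-3*(-4 - 3) - 3003) = -4449/(-3*(-7) - 3003) = -4449/(21 - 3003) = -4449/(-2982) = -4449*(-1/2982) = 1483/994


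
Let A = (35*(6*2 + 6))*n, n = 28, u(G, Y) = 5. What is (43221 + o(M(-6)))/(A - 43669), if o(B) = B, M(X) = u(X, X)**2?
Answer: -43246/26029 ≈ -1.6615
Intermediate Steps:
M(X) = 25 (M(X) = 5**2 = 25)
A = 17640 (A = (35*(6*2 + 6))*28 = (35*(12 + 6))*28 = (35*18)*28 = 630*28 = 17640)
(43221 + o(M(-6)))/(A - 43669) = (43221 + 25)/(17640 - 43669) = 43246/(-26029) = 43246*(-1/26029) = -43246/26029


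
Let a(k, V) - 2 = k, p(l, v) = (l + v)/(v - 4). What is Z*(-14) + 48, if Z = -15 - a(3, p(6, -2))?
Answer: 328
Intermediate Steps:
p(l, v) = (l + v)/(-4 + v)
a(k, V) = 2 + k
Z = -20 (Z = -15 - (2 + 3) = -15 - 1*5 = -15 - 5 = -20)
Z*(-14) + 48 = -20*(-14) + 48 = 280 + 48 = 328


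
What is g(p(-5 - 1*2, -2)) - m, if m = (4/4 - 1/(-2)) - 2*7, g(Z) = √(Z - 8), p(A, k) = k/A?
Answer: 25/2 + 3*I*√42/7 ≈ 12.5 + 2.7775*I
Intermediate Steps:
g(Z) = √(-8 + Z)
m = -25/2 (m = (4*(¼) - 1*(-½)) - 14 = (1 + ½) - 14 = 3/2 - 14 = -25/2 ≈ -12.500)
g(p(-5 - 1*2, -2)) - m = √(-8 - 2/(-5 - 1*2)) - 1*(-25/2) = √(-8 - 2/(-5 - 2)) + 25/2 = √(-8 - 2/(-7)) + 25/2 = √(-8 - 2*(-⅐)) + 25/2 = √(-8 + 2/7) + 25/2 = √(-54/7) + 25/2 = 3*I*√42/7 + 25/2 = 25/2 + 3*I*√42/7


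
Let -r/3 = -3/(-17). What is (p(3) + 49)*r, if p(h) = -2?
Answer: -423/17 ≈ -24.882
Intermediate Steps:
r = -9/17 (r = -(-9)/(-17) = -(-9)*(-1)/17 = -3*3/17 = -9/17 ≈ -0.52941)
(p(3) + 49)*r = (-2 + 49)*(-9/17) = 47*(-9/17) = -423/17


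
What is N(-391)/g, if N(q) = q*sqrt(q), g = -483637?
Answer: 391*I*sqrt(391)/483637 ≈ 0.015986*I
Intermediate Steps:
N(q) = q**(3/2)
N(-391)/g = (-391)**(3/2)/(-483637) = -391*I*sqrt(391)*(-1/483637) = 391*I*sqrt(391)/483637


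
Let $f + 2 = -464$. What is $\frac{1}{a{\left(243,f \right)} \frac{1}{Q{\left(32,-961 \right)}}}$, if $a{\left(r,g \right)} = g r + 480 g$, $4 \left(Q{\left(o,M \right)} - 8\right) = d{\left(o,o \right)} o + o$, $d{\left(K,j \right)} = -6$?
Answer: $\frac{16}{168459} \approx 9.4979 \cdot 10^{-5}$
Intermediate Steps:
$f = -466$ ($f = -2 - 464 = -466$)
$Q{\left(o,M \right)} = 8 - \frac{5 o}{4}$ ($Q{\left(o,M \right)} = 8 + \frac{- 6 o + o}{4} = 8 + \frac{\left(-5\right) o}{4} = 8 - \frac{5 o}{4}$)
$a{\left(r,g \right)} = 480 g + g r$
$\frac{1}{a{\left(243,f \right)} \frac{1}{Q{\left(32,-961 \right)}}} = \frac{1}{- 466 \left(480 + 243\right) \frac{1}{8 - 40}} = \frac{1}{\left(-466\right) 723 \frac{1}{8 - 40}} = \frac{1}{\left(-336918\right) \frac{1}{-32}} = \frac{1}{\left(-336918\right) \left(- \frac{1}{32}\right)} = \frac{1}{\frac{168459}{16}} = \frac{16}{168459}$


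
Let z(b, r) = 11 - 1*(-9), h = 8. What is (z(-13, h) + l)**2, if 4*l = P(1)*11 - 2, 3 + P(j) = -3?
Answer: 9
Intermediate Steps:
P(j) = -6 (P(j) = -3 - 3 = -6)
z(b, r) = 20 (z(b, r) = 11 + 9 = 20)
l = -17 (l = (-6*11 - 2)/4 = (-66 - 2)/4 = (1/4)*(-68) = -17)
(z(-13, h) + l)**2 = (20 - 17)**2 = 3**2 = 9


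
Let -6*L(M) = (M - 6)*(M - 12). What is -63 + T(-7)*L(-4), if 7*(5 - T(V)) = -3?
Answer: -4363/21 ≈ -207.76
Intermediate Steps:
T(V) = 38/7 (T(V) = 5 - ⅐*(-3) = 5 + 3/7 = 38/7)
L(M) = -(-12 + M)*(-6 + M)/6 (L(M) = -(M - 6)*(M - 12)/6 = -(-6 + M)*(-12 + M)/6 = -(-12 + M)*(-6 + M)/6)
-63 + T(-7)*L(-4) = -63 + 38*(-12 + 3*(-4) - ⅙*(-4)²)/7 = -63 + 38*(-12 - 12 - ⅙*16)/7 = -63 + 38*(-12 - 12 - 8/3)/7 = -63 + (38/7)*(-80/3) = -63 - 3040/21 = -4363/21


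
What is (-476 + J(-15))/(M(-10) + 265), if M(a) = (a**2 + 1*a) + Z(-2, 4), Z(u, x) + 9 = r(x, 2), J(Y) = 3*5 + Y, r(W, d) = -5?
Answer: -476/341 ≈ -1.3959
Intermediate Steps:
J(Y) = 15 + Y
Z(u, x) = -14 (Z(u, x) = -9 - 5 = -14)
M(a) = -14 + a + a**2 (M(a) = (a**2 + 1*a) - 14 = (a**2 + a) - 14 = (a + a**2) - 14 = -14 + a + a**2)
(-476 + J(-15))/(M(-10) + 265) = (-476 + (15 - 15))/((-14 - 10 + (-10)**2) + 265) = (-476 + 0)/((-14 - 10 + 100) + 265) = -476/(76 + 265) = -476/341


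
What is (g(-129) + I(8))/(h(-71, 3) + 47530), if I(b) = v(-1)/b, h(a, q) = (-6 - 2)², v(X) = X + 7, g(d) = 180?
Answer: 723/190376 ≈ 0.0037977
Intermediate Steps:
v(X) = 7 + X
h(a, q) = 64 (h(a, q) = (-8)² = 64)
I(b) = 6/b (I(b) = (7 - 1)/b = 6/b)
(g(-129) + I(8))/(h(-71, 3) + 47530) = (180 + 6/8)/(64 + 47530) = (180 + 6*(⅛))/47594 = (180 + ¾)*(1/47594) = (723/4)*(1/47594) = 723/190376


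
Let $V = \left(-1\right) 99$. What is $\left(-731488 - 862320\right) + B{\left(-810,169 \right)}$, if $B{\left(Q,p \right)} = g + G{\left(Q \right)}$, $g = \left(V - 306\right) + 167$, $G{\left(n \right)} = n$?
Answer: $-1594856$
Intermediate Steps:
$V = -99$
$g = -238$ ($g = \left(-99 - 306\right) + 167 = -405 + 167 = -238$)
$B{\left(Q,p \right)} = -238 + Q$
$\left(-731488 - 862320\right) + B{\left(-810,169 \right)} = \left(-731488 - 862320\right) - 1048 = -1593808 - 1048 = -1594856$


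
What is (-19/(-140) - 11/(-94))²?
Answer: 2765569/43296400 ≈ 0.063875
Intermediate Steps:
(-19/(-140) - 11/(-94))² = (-19*(-1/140) - 11*(-1/94))² = (19/140 + 11/94)² = (1663/6580)² = 2765569/43296400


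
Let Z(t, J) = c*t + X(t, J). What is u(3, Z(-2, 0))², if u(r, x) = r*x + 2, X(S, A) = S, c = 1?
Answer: 100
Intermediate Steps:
Z(t, J) = 2*t (Z(t, J) = 1*t + t = t + t = 2*t)
u(r, x) = 2 + r*x
u(3, Z(-2, 0))² = (2 + 3*(2*(-2)))² = (2 + 3*(-4))² = (2 - 12)² = (-10)² = 100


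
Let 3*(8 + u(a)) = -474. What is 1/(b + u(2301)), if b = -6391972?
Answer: -1/6392138 ≈ -1.5644e-7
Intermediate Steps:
u(a) = -166 (u(a) = -8 + (⅓)*(-474) = -8 - 158 = -166)
1/(b + u(2301)) = 1/(-6391972 - 166) = 1/(-6392138) = -1/6392138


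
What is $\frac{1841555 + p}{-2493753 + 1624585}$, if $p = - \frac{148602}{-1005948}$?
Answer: $- \frac{308751452957}{145722968544} \approx -2.1188$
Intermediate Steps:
$p = \frac{24767}{167658}$ ($p = \left(-148602\right) \left(- \frac{1}{1005948}\right) = \frac{24767}{167658} \approx 0.14772$)
$\frac{1841555 + p}{-2493753 + 1624585} = \frac{1841555 + \frac{24767}{167658}}{-2493753 + 1624585} = \frac{308751452957}{167658 \left(-869168\right)} = \frac{308751452957}{167658} \left(- \frac{1}{869168}\right) = - \frac{308751452957}{145722968544}$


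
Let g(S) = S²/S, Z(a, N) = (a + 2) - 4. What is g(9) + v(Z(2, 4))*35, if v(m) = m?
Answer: 9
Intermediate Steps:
Z(a, N) = -2 + a (Z(a, N) = (2 + a) - 4 = -2 + a)
g(S) = S
g(9) + v(Z(2, 4))*35 = 9 + (-2 + 2)*35 = 9 + 0*35 = 9 + 0 = 9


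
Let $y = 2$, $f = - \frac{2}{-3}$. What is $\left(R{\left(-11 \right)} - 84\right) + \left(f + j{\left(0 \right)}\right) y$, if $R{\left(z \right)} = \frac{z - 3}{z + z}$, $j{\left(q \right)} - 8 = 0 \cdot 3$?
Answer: $- \frac{2179}{33} \approx -66.03$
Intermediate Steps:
$f = \frac{2}{3}$ ($f = \left(-2\right) \left(- \frac{1}{3}\right) = \frac{2}{3} \approx 0.66667$)
$j{\left(q \right)} = 8$ ($j{\left(q \right)} = 8 + 0 \cdot 3 = 8 + 0 = 8$)
$R{\left(z \right)} = \frac{-3 + z}{2 z}$
$\left(R{\left(-11 \right)} - 84\right) + \left(f + j{\left(0 \right)}\right) y = \left(\frac{-3 - 11}{2 \left(-11\right)} - 84\right) + \left(\frac{2}{3} + 8\right) 2 = \left(\frac{1}{2} \left(- \frac{1}{11}\right) \left(-14\right) - 84\right) + \frac{26}{3} \cdot 2 = \left(\frac{7}{11} - 84\right) + \frac{52}{3} = - \frac{917}{11} + \frac{52}{3} = - \frac{2179}{33}$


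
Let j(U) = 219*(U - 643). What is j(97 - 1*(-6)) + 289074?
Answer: 170814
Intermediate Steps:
j(U) = -140817 + 219*U (j(U) = 219*(-643 + U) = -140817 + 219*U)
j(97 - 1*(-6)) + 289074 = (-140817 + 219*(97 - 1*(-6))) + 289074 = (-140817 + 219*(97 + 6)) + 289074 = (-140817 + 219*103) + 289074 = (-140817 + 22557) + 289074 = -118260 + 289074 = 170814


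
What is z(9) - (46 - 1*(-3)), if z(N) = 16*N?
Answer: 95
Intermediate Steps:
z(9) - (46 - 1*(-3)) = 16*9 - (46 - 1*(-3)) = 144 - (46 + 3) = 144 - 1*49 = 144 - 49 = 95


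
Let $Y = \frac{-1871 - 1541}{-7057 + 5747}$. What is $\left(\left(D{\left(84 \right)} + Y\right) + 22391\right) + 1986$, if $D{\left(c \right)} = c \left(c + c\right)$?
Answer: $\frac{25212001}{655} \approx 38492.0$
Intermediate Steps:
$Y = \frac{1706}{655}$ ($Y = - \frac{3412}{-1310} = \left(-3412\right) \left(- \frac{1}{1310}\right) = \frac{1706}{655} \approx 2.6046$)
$D{\left(c \right)} = 2 c^{2}$ ($D{\left(c \right)} = c 2 c = 2 c^{2}$)
$\left(\left(D{\left(84 \right)} + Y\right) + 22391\right) + 1986 = \left(\left(2 \cdot 84^{2} + \frac{1706}{655}\right) + 22391\right) + 1986 = \left(\left(2 \cdot 7056 + \frac{1706}{655}\right) + 22391\right) + 1986 = \left(\left(14112 + \frac{1706}{655}\right) + 22391\right) + 1986 = \left(\frac{9245066}{655} + 22391\right) + 1986 = \frac{23911171}{655} + 1986 = \frac{25212001}{655}$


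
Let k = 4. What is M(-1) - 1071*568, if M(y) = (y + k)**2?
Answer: -608319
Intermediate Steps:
M(y) = (4 + y)**2 (M(y) = (y + 4)**2 = (4 + y)**2)
M(-1) - 1071*568 = (4 - 1)**2 - 1071*568 = 3**2 - 608328 = 9 - 608328 = -608319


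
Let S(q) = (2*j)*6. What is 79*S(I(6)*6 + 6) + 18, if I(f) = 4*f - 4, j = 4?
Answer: 3810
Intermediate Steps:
I(f) = -4 + 4*f
S(q) = 48 (S(q) = (2*4)*6 = 8*6 = 48)
79*S(I(6)*6 + 6) + 18 = 79*48 + 18 = 3792 + 18 = 3810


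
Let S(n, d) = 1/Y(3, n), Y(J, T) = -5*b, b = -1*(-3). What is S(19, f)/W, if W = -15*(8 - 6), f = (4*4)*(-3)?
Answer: 1/450 ≈ 0.0022222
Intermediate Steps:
b = 3
Y(J, T) = -15 (Y(J, T) = -5*3 = -15)
f = -48 (f = 16*(-3) = -48)
S(n, d) = -1/15 (S(n, d) = 1/(-15) = -1/15)
W = -30 (W = -15*2 = -30)
S(19, f)/W = -1/15/(-30) = -1/15*(-1/30) = 1/450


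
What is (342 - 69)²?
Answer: 74529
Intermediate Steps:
(342 - 69)² = 273² = 74529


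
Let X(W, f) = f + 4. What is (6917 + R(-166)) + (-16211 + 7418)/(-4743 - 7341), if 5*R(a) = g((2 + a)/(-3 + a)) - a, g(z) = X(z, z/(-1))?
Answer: 23660656763/3403660 ≈ 6951.5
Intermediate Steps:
X(W, f) = 4 + f
g(z) = 4 - z (g(z) = 4 + z/(-1) = 4 + z*(-1) = 4 - z)
R(a) = 4/5 - a/5 - (2 + a)/(5*(-3 + a)) (R(a) = ((4 - (2 + a)/(-3 + a)) - a)/5 = (4 - a - (2 + a)/(-3 + a))/5 = 4/5 - a/5 - (2 + a)/(5*(-3 + a)))
(6917 + R(-166)) + (-16211 + 7418)/(-4743 - 7341) = (6917 + (-14 - 1*(-166)**2 + 6*(-166))/(5*(-3 - 166))) + (-16211 + 7418)/(-4743 - 7341) = (6917 + (1/5)*(-14 - 1*27556 - 996)/(-169)) - 8793/(-12084) = (6917 + (1/5)*(-1/169)*(-14 - 27556 - 996)) - 8793*(-1/12084) = (6917 + (1/5)*(-1/169)*(-28566)) + 2931/4028 = (6917 + 28566/845) + 2931/4028 = 5873431/845 + 2931/4028 = 23660656763/3403660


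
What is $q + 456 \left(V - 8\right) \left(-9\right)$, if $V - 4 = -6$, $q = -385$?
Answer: $40655$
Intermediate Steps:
$V = -2$ ($V = 4 - 6 = -2$)
$q + 456 \left(V - 8\right) \left(-9\right) = -385 + 456 \left(-2 - 8\right) \left(-9\right) = -385 + 456 \left(\left(-10\right) \left(-9\right)\right) = -385 + 456 \cdot 90 = -385 + 41040 = 40655$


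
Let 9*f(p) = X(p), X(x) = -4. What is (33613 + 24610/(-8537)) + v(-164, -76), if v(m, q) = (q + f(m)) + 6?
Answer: 2576953681/76833 ≈ 33540.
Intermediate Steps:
f(p) = -4/9 (f(p) = (1/9)*(-4) = -4/9)
v(m, q) = 50/9 + q (v(m, q) = (q - 4/9) + 6 = (-4/9 + q) + 6 = 50/9 + q)
(33613 + 24610/(-8537)) + v(-164, -76) = (33613 + 24610/(-8537)) + (50/9 - 76) = (33613 + 24610*(-1/8537)) - 634/9 = (33613 - 24610/8537) - 634/9 = 286929571/8537 - 634/9 = 2576953681/76833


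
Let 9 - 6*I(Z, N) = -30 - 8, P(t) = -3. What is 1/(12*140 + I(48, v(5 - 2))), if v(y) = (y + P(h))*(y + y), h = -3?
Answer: 6/10127 ≈ 0.00059248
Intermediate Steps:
v(y) = 2*y*(-3 + y) (v(y) = (y - 3)*(y + y) = (-3 + y)*(2*y) = 2*y*(-3 + y))
I(Z, N) = 47/6 (I(Z, N) = 3/2 - (-30 - 8)/6 = 3/2 - ⅙*(-38) = 3/2 + 19/3 = 47/6)
1/(12*140 + I(48, v(5 - 2))) = 1/(12*140 + 47/6) = 1/(1680 + 47/6) = 1/(10127/6) = 6/10127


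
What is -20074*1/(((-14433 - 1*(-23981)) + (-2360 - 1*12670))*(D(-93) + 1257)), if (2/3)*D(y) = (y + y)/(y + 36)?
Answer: 190703/65718216 ≈ 0.0029018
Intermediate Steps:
D(y) = 3*y/(36 + y) (D(y) = 3*((y + y)/(y + 36))/2 = 3*((2*y)/(36 + y))/2 = 3*(2*y/(36 + y))/2 = 3*y/(36 + y))
-20074*1/(((-14433 - 1*(-23981)) + (-2360 - 1*12670))*(D(-93) + 1257)) = -20074*1/((3*(-93)/(36 - 93) + 1257)*((-14433 - 1*(-23981)) + (-2360 - 1*12670))) = -20074*1/((3*(-93)/(-57) + 1257)*((-14433 + 23981) + (-2360 - 12670))) = -20074*1/((9548 - 15030)*(3*(-93)*(-1/57) + 1257)) = -20074*(-1/(5482*(93/19 + 1257))) = -20074/((-5482*23976/19)) = -20074/(-131436432/19) = -20074*(-19/131436432) = 190703/65718216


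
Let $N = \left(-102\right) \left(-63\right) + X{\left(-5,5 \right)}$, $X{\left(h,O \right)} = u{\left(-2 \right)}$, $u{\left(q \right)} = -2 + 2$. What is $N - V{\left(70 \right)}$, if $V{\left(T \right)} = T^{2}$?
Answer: $1526$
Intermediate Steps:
$u{\left(q \right)} = 0$
$X{\left(h,O \right)} = 0$
$N = 6426$ ($N = \left(-102\right) \left(-63\right) + 0 = 6426 + 0 = 6426$)
$N - V{\left(70 \right)} = 6426 - 70^{2} = 6426 - 4900 = 1526$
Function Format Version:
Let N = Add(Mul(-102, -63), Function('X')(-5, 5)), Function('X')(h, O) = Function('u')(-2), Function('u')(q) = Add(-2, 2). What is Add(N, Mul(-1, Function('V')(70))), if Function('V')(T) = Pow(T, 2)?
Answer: 1526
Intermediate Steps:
Function('u')(q) = 0
Function('X')(h, O) = 0
N = 6426 (N = Add(Mul(-102, -63), 0) = Add(6426, 0) = 6426)
Add(N, Mul(-1, Function('V')(70))) = Add(6426, Mul(-1, Pow(70, 2))) = Add(6426, Mul(-1, 4900)) = Add(6426, -4900) = 1526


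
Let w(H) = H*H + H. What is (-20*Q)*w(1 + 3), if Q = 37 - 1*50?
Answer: 5200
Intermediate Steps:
w(H) = H + H² (w(H) = H² + H = H + H²)
Q = -13 (Q = 37 - 50 = -13)
(-20*Q)*w(1 + 3) = (-20*(-13))*((1 + 3)*(1 + (1 + 3))) = 260*(4*(1 + 4)) = 260*(4*5) = 260*20 = 5200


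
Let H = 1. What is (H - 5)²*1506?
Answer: 24096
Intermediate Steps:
(H - 5)²*1506 = (1 - 5)²*1506 = (-4)²*1506 = 16*1506 = 24096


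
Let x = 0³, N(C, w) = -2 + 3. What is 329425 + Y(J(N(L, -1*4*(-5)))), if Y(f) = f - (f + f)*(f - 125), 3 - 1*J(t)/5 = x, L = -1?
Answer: 332740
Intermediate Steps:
N(C, w) = 1
x = 0
J(t) = 15 (J(t) = 15 - 5*0 = 15 + 0 = 15)
Y(f) = f - 2*f*(-125 + f)
329425 + Y(J(N(L, -1*4*(-5)))) = 329425 + 15*(251 - 2*15) = 329425 + 15*(251 - 30) = 329425 + 15*221 = 329425 + 3315 = 332740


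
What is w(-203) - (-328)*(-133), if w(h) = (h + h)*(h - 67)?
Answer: 65996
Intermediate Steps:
w(h) = 2*h*(-67 + h) (w(h) = (2*h)*(-67 + h) = 2*h*(-67 + h))
w(-203) - (-328)*(-133) = 2*(-203)*(-67 - 203) - (-328)*(-133) = 2*(-203)*(-270) - 1*43624 = 109620 - 43624 = 65996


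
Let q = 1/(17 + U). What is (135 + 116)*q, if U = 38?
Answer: 251/55 ≈ 4.5636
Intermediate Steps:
q = 1/55 (q = 1/(17 + 38) = 1/55 ≈ 0.018182)
(135 + 116)*q = (135 + 116)*(1/55) = 251*(1/55) = 251/55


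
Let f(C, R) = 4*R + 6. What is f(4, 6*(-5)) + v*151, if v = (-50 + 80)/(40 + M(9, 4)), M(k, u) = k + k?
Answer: -1041/29 ≈ -35.897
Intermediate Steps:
f(C, R) = 6 + 4*R
M(k, u) = 2*k
v = 15/29 (v = (-50 + 80)/(40 + 2*9) = 30/(40 + 18) = 30/58 = 30*(1/58) = 15/29 ≈ 0.51724)
f(4, 6*(-5)) + v*151 = (6 + 4*(6*(-5))) + (15/29)*151 = (6 + 4*(-30)) + 2265/29 = (6 - 120) + 2265/29 = -114 + 2265/29 = -1041/29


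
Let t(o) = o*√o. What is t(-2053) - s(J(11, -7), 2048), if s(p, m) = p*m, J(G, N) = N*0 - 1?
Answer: 2048 - 2053*I*√2053 ≈ 2048.0 - 93022.0*I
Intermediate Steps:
J(G, N) = -1 (J(G, N) = 0 - 1 = -1)
t(o) = o^(3/2)
s(p, m) = m*p
t(-2053) - s(J(11, -7), 2048) = (-2053)^(3/2) - 2048*(-1) = -2053*I*√2053 - 1*(-2048) = -2053*I*√2053 + 2048 = 2048 - 2053*I*√2053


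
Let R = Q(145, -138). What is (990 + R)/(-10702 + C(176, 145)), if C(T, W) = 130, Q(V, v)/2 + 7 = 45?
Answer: -533/5286 ≈ -0.10083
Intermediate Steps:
Q(V, v) = 76 (Q(V, v) = -14 + 2*45 = -14 + 90 = 76)
R = 76
(990 + R)/(-10702 + C(176, 145)) = (990 + 76)/(-10702 + 130) = 1066/(-10572) = 1066*(-1/10572) = -533/5286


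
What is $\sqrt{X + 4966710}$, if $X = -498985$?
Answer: $5 \sqrt{178709} \approx 2113.7$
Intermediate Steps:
$\sqrt{X + 4966710} = \sqrt{-498985 + 4966710} = \sqrt{4467725} = 5 \sqrt{178709}$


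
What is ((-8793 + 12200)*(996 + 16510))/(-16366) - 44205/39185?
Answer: -233783214130/64130171 ≈ -3645.4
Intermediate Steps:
((-8793 + 12200)*(996 + 16510))/(-16366) - 44205/39185 = (3407*17506)*(-1/16366) - 44205*1/39185 = 59642942*(-1/16366) - 8841/7837 = -29821471/8183 - 8841/7837 = -233783214130/64130171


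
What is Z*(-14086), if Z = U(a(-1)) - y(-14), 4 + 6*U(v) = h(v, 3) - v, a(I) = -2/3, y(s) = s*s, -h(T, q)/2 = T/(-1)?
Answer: 24946306/9 ≈ 2.7718e+6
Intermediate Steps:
h(T, q) = 2*T (h(T, q) = -2*T/(-1) = -2*T*(-1) = -(-2)*T = 2*T)
y(s) = s²
a(I) = -⅔ (a(I) = -2*⅓ = -⅔)
U(v) = -⅔ + v/6 (U(v) = -⅔ + (2*v - v)/6 = -⅔ + v/6)
Z = -1771/9 (Z = (-⅔ + (⅙)*(-⅔)) - 1*(-14)² = (-⅔ - ⅑) - 1*196 = -7/9 - 196 = -1771/9 ≈ -196.78)
Z*(-14086) = -1771/9*(-14086) = 24946306/9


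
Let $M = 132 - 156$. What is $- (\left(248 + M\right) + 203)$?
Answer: $-427$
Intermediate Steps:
$M = -24$ ($M = 132 - 156 = -24$)
$- (\left(248 + M\right) + 203) = - (\left(248 - 24\right) + 203) = - (224 + 203) = \left(-1\right) 427 = -427$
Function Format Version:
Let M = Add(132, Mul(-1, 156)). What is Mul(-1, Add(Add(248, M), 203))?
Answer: -427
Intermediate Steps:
M = -24 (M = Add(132, -156) = -24)
Mul(-1, Add(Add(248, M), 203)) = Mul(-1, Add(Add(248, -24), 203)) = Mul(-1, Add(224, 203)) = Mul(-1, 427) = -427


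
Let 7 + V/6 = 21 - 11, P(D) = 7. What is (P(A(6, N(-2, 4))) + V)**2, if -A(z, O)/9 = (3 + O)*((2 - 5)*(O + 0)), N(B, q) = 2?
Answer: 625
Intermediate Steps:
A(z, O) = 27*O*(3 + O) (A(z, O) = -9*(3 + O)*(2 - 5)*(O + 0) = -9*(3 + O)*(-3*O) = -(-27)*O*(3 + O) = 27*O*(3 + O))
V = 18 (V = -42 + 6*(21 - 11) = -42 + 6*10 = -42 + 60 = 18)
(P(A(6, N(-2, 4))) + V)**2 = (7 + 18)**2 = 25**2 = 625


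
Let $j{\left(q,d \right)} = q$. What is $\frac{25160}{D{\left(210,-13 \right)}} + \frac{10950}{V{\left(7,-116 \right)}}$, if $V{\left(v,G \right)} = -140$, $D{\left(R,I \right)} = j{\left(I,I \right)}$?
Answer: $- \frac{366475}{182} \approx -2013.6$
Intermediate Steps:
$D{\left(R,I \right)} = I$
$\frac{25160}{D{\left(210,-13 \right)}} + \frac{10950}{V{\left(7,-116 \right)}} = \frac{25160}{-13} + \frac{10950}{-140} = 25160 \left(- \frac{1}{13}\right) + 10950 \left(- \frac{1}{140}\right) = - \frac{25160}{13} - \frac{1095}{14} = - \frac{366475}{182}$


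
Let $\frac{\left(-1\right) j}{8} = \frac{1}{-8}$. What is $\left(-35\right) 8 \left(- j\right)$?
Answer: $280$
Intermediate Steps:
$j = 1$ ($j = - \frac{8}{-8} = \left(-8\right) \left(- \frac{1}{8}\right) = 1$)
$\left(-35\right) 8 \left(- j\right) = \left(-35\right) 8 \left(\left(-1\right) 1\right) = \left(-280\right) \left(-1\right) = 280$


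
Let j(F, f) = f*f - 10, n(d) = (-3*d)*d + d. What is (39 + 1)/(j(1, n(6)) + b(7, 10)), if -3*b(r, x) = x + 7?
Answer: 24/6233 ≈ 0.0038505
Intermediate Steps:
n(d) = d - 3*d² (n(d) = -3*d² + d = d - 3*d²)
j(F, f) = -10 + f² (j(F, f) = f² - 10 = -10 + f²)
b(r, x) = -7/3 - x/3 (b(r, x) = -(x + 7)/3 = -(7 + x)/3 = -7/3 - x/3)
(39 + 1)/(j(1, n(6)) + b(7, 10)) = (39 + 1)/((-10 + (6*(1 - 3*6))²) + (-7/3 - ⅓*10)) = 40/((-10 + (6*(1 - 18))²) + (-7/3 - 10/3)) = 40/((-10 + (6*(-17))²) - 17/3) = 40/((-10 + (-102)²) - 17/3) = 40/((-10 + 10404) - 17/3) = 40/(10394 - 17/3) = 40/(31165/3) = 40*(3/31165) = 24/6233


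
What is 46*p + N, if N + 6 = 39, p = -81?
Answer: -3693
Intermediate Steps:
N = 33 (N = -6 + 39 = 33)
46*p + N = 46*(-81) + 33 = -3726 + 33 = -3693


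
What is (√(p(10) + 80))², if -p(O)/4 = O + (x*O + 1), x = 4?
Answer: -124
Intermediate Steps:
p(O) = -4 - 20*O (p(O) = -4*(O + (4*O + 1)) = -4*(O + (1 + 4*O)) = -4*(1 + 5*O) = -4 - 20*O)
(√(p(10) + 80))² = (√((-4 - 20*10) + 80))² = (√((-4 - 200) + 80))² = (√(-204 + 80))² = (√(-124))² = (2*I*√31)² = -124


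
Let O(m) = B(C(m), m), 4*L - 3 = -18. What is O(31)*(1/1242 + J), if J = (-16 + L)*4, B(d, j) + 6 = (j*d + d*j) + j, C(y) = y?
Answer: -63677933/414 ≈ -1.5381e+5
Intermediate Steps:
L = -15/4 (L = 3/4 + (1/4)*(-18) = 3/4 - 9/2 = -15/4 ≈ -3.7500)
B(d, j) = -6 + j + 2*d*j (B(d, j) = -6 + ((j*d + d*j) + j) = -6 + ((d*j + d*j) + j) = -6 + (2*d*j + j) = -6 + (j + 2*d*j) = -6 + j + 2*d*j)
O(m) = -6 + m + 2*m**2 (O(m) = -6 + m + 2*m*m = -6 + m + 2*m**2)
J = -79 (J = (-16 - 15/4)*4 = -79/4*4 = -79)
O(31)*(1/1242 + J) = (-6 + 31 + 2*31**2)*(1/1242 - 79) = (-6 + 31 + 2*961)*(1/1242 - 79) = (-6 + 31 + 1922)*(-98117/1242) = 1947*(-98117/1242) = -63677933/414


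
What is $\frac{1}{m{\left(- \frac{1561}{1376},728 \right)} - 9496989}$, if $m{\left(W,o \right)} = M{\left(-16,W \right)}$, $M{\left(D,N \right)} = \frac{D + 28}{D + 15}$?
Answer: $- \frac{1}{9497001} \approx -1.053 \cdot 10^{-7}$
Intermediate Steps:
$M{\left(D,N \right)} = \frac{28 + D}{15 + D}$
$m{\left(W,o \right)} = -12$ ($m{\left(W,o \right)} = \frac{28 - 16}{15 - 16} = \frac{1}{-1} \cdot 12 = \left(-1\right) 12 = -12$)
$\frac{1}{m{\left(- \frac{1561}{1376},728 \right)} - 9496989} = \frac{1}{-12 - 9496989} = \frac{1}{-9497001} = - \frac{1}{9497001}$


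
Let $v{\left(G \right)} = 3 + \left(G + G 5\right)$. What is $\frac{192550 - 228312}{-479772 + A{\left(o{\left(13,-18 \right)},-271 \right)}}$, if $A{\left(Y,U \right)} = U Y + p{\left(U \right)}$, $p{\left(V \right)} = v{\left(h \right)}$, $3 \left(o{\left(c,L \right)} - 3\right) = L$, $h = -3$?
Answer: $\frac{17881}{239487} \approx 0.074664$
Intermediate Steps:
$v{\left(G \right)} = 3 + 6 G$ ($v{\left(G \right)} = 3 + \left(G + 5 G\right) = 3 + 6 G$)
$o{\left(c,L \right)} = 3 + \frac{L}{3}$
$p{\left(V \right)} = -15$ ($p{\left(V \right)} = 3 + 6 \left(-3\right) = 3 - 18 = -15$)
$A{\left(Y,U \right)} = -15 + U Y$ ($A{\left(Y,U \right)} = U Y - 15 = -15 + U Y$)
$\frac{192550 - 228312}{-479772 + A{\left(o{\left(13,-18 \right)},-271 \right)}} = \frac{192550 - 228312}{-479772 - \left(15 + 271 \left(3 + \frac{1}{3} \left(-18\right)\right)\right)} = - \frac{35762}{-479772 - \left(15 + 271 \left(3 - 6\right)\right)} = - \frac{35762}{-479772 - -798} = - \frac{35762}{-479772 + \left(-15 + 813\right)} = - \frac{35762}{-479772 + 798} = - \frac{35762}{-478974} = \left(-35762\right) \left(- \frac{1}{478974}\right) = \frac{17881}{239487}$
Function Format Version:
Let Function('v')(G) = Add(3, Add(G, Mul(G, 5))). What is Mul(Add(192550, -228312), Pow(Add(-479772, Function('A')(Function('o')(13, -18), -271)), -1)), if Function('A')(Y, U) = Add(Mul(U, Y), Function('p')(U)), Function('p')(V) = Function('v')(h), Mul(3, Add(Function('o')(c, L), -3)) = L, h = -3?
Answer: Rational(17881, 239487) ≈ 0.074664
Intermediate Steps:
Function('v')(G) = Add(3, Mul(6, G)) (Function('v')(G) = Add(3, Add(G, Mul(5, G))) = Add(3, Mul(6, G)))
Function('o')(c, L) = Add(3, Mul(Rational(1, 3), L))
Function('p')(V) = -15 (Function('p')(V) = Add(3, Mul(6, -3)) = Add(3, -18) = -15)
Function('A')(Y, U) = Add(-15, Mul(U, Y)) (Function('A')(Y, U) = Add(Mul(U, Y), -15) = Add(-15, Mul(U, Y)))
Mul(Add(192550, -228312), Pow(Add(-479772, Function('A')(Function('o')(13, -18), -271)), -1)) = Mul(Add(192550, -228312), Pow(Add(-479772, Add(-15, Mul(-271, Add(3, Mul(Rational(1, 3), -18))))), -1)) = Mul(-35762, Pow(Add(-479772, Add(-15, Mul(-271, Add(3, -6)))), -1)) = Mul(-35762, Pow(Add(-479772, Add(-15, Mul(-271, -3))), -1)) = Mul(-35762, Pow(Add(-479772, Add(-15, 813)), -1)) = Mul(-35762, Pow(Add(-479772, 798), -1)) = Mul(-35762, Pow(-478974, -1)) = Mul(-35762, Rational(-1, 478974)) = Rational(17881, 239487)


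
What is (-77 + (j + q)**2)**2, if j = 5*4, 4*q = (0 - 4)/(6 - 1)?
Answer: 62031376/625 ≈ 99250.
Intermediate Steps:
q = -1/5 (q = ((0 - 4)/(6 - 1))/4 = (-4/5)/4 = (-4*1/5)/4 = (1/4)*(-4/5) = -1/5 ≈ -0.20000)
j = 20
(-77 + (j + q)**2)**2 = (-77 + (20 - 1/5)**2)**2 = (-77 + (99/5)**2)**2 = (-77 + 9801/25)**2 = (7876/25)**2 = 62031376/625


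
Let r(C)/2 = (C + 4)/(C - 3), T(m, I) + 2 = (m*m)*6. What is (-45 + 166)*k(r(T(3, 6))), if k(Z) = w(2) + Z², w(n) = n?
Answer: 42834/49 ≈ 874.16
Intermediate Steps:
T(m, I) = -2 + 6*m² (T(m, I) = -2 + (m*m)*6 = -2 + m²*6 = -2 + 6*m²)
r(C) = 2*(4 + C)/(-3 + C) (r(C) = 2*((C + 4)/(C - 3)) = 2*((4 + C)/(-3 + C)) = 2*(4 + C)/(-3 + C))
k(Z) = 2 + Z²
(-45 + 166)*k(r(T(3, 6))) = (-45 + 166)*(2 + (2*(4 + (-2 + 6*3²))/(-3 + (-2 + 6*3²)))²) = 121*(2 + (2*(4 + (-2 + 6*9))/(-3 + (-2 + 6*9)))²) = 121*(2 + (2*(4 + (-2 + 54))/(-3 + (-2 + 54)))²) = 121*(2 + (2*(4 + 52)/(-3 + 52))²) = 121*(2 + (2*56/49)²) = 121*(2 + (2*(1/49)*56)²) = 121*(2 + (16/7)²) = 121*(2 + 256/49) = 121*(354/49) = 42834/49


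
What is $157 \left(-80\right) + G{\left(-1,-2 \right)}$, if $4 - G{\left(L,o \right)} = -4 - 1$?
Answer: $-12551$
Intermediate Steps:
$G{\left(L,o \right)} = 9$ ($G{\left(L,o \right)} = 4 - \left(-4 - 1\right) = 4 - -5 = 4 + 5 = 9$)
$157 \left(-80\right) + G{\left(-1,-2 \right)} = 157 \left(-80\right) + 9 = -12560 + 9 = -12551$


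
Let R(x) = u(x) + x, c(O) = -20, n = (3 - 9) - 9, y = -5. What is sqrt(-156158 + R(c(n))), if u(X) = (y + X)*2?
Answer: 2*I*sqrt(39057) ≈ 395.26*I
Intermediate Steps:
n = -15 (n = -6 - 9 = -15)
u(X) = -10 + 2*X (u(X) = (-5 + X)*2 = -10 + 2*X)
R(x) = -10 + 3*x (R(x) = (-10 + 2*x) + x = -10 + 3*x)
sqrt(-156158 + R(c(n))) = sqrt(-156158 + (-10 + 3*(-20))) = sqrt(-156158 + (-10 - 60)) = sqrt(-156158 - 70) = sqrt(-156228) = 2*I*sqrt(39057)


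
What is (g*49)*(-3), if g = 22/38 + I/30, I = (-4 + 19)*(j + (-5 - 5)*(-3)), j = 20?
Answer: -71442/19 ≈ -3760.1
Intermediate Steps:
I = 750 (I = (-4 + 19)*(20 + (-5 - 5)*(-3)) = 15*(20 - 10*(-3)) = 15*(20 + 30) = 15*50 = 750)
g = 486/19 (g = 22/38 + 750/30 = 22*(1/38) + 750*(1/30) = 11/19 + 25 = 486/19 ≈ 25.579)
(g*49)*(-3) = ((486/19)*49)*(-3) = (23814/19)*(-3) = -71442/19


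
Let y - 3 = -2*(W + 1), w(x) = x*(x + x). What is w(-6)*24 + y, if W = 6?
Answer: 1717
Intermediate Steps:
w(x) = 2*x² (w(x) = x*(2*x) = 2*x²)
y = -11 (y = 3 - 2*(6 + 1) = 3 - 2*7 = 3 - 14 = -11)
w(-6)*24 + y = (2*(-6)²)*24 - 11 = (2*36)*24 - 11 = 72*24 - 11 = 1728 - 11 = 1717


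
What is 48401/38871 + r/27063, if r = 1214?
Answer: 16753897/12987233 ≈ 1.2900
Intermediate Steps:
48401/38871 + r/27063 = 48401/38871 + 1214/27063 = 16753897/12987233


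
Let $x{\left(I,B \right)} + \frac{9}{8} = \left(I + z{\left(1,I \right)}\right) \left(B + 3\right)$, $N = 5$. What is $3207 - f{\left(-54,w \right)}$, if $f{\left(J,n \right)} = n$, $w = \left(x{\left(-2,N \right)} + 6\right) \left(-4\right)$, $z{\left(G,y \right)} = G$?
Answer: $\frac{6389}{2} \approx 3194.5$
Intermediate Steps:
$x{\left(I,B \right)} = - \frac{9}{8} + \left(1 + I\right) \left(3 + B\right)$ ($x{\left(I,B \right)} = - \frac{9}{8} + \left(I + 1\right) \left(B + 3\right) = - \frac{9}{8} + \left(1 + I\right) \left(3 + B\right)$)
$w = \frac{25}{2}$ ($w = \left(\left(\frac{15}{8} + 5 + 3 \left(-2\right) + 5 \left(-2\right)\right) + 6\right) \left(-4\right) = \left(\left(\frac{15}{8} + 5 - 6 - 10\right) + 6\right) \left(-4\right) = \left(- \frac{73}{8} + 6\right) \left(-4\right) = \left(- \frac{25}{8}\right) \left(-4\right) = \frac{25}{2} \approx 12.5$)
$3207 - f{\left(-54,w \right)} = 3207 - \frac{25}{2} = \frac{6389}{2}$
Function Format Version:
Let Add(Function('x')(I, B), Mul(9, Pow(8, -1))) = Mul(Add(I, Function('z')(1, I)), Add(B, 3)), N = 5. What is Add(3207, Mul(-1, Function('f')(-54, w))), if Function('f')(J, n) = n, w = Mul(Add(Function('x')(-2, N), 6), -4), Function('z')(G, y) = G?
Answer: Rational(6389, 2) ≈ 3194.5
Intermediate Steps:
Function('x')(I, B) = Add(Rational(-9, 8), Mul(Add(1, I), Add(3, B))) (Function('x')(I, B) = Add(Rational(-9, 8), Mul(Add(I, 1), Add(B, 3))) = Add(Rational(-9, 8), Mul(Add(1, I), Add(3, B))))
w = Rational(25, 2) (w = Mul(Add(Add(Rational(15, 8), 5, Mul(3, -2), Mul(5, -2)), 6), -4) = Mul(Add(Add(Rational(15, 8), 5, -6, -10), 6), -4) = Mul(Add(Rational(-73, 8), 6), -4) = Mul(Rational(-25, 8), -4) = Rational(25, 2) ≈ 12.500)
Add(3207, Mul(-1, Function('f')(-54, w))) = Add(3207, Mul(-1, Rational(25, 2))) = Add(3207, Rational(-25, 2)) = Rational(6389, 2)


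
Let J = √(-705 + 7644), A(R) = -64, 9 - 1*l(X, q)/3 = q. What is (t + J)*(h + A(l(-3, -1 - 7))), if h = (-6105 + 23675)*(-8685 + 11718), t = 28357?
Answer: 1511137327322 + 159869238*√771 ≈ 1.5156e+12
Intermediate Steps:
l(X, q) = 27 - 3*q
h = 53289810 (h = 17570*3033 = 53289810)
J = 3*√771 (J = √6939 = 3*√771 ≈ 83.301)
(t + J)*(h + A(l(-3, -1 - 7))) = (28357 + 3*√771)*(53289810 - 64) = (28357 + 3*√771)*53289746 = 1511137327322 + 159869238*√771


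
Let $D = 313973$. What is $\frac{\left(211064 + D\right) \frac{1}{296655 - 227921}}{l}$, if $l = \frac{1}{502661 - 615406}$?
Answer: $- \frac{59195296565}{68734} \approx -8.6122 \cdot 10^{5}$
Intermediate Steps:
$l = - \frac{1}{112745}$ ($l = \frac{1}{-112745} = - \frac{1}{112745} \approx -8.8696 \cdot 10^{-6}$)
$\frac{\left(211064 + D\right) \frac{1}{296655 - 227921}}{l} = \frac{\left(211064 + 313973\right) \frac{1}{296655 - 227921}}{- \frac{1}{112745}} = \frac{525037}{68734} \left(-112745\right) = - \frac{59195296565}{68734}$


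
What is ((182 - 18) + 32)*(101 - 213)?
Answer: -21952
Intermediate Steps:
((182 - 18) + 32)*(101 - 213) = (164 + 32)*(-112) = 196*(-112) = -21952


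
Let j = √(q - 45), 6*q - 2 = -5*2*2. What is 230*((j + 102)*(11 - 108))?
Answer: -2275620 - 89240*I*√3 ≈ -2.2756e+6 - 1.5457e+5*I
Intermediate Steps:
q = -3 (q = ⅓ + (-5*2*2)/6 = ⅓ + (-10*2)/6 = ⅓ + (⅙)*(-20) = ⅓ - 10/3 = -3)
j = 4*I*√3 (j = √(-3 - 45) = √(-48) = 4*I*√3 ≈ 6.9282*I)
230*((j + 102)*(11 - 108)) = 230*((4*I*√3 + 102)*(11 - 108)) = 230*((102 + 4*I*√3)*(-97)) = 230*(-9894 - 388*I*√3) = -2275620 - 89240*I*√3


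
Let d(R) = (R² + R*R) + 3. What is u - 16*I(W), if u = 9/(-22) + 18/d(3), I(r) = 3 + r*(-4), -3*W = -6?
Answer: 12389/154 ≈ 80.448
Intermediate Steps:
W = 2 (W = -⅓*(-6) = 2)
d(R) = 3 + 2*R² (d(R) = (R² + R²) + 3 = 2*R² + 3 = 3 + 2*R²)
I(r) = 3 - 4*r
u = 69/154 (u = 9/(-22) + 18/(3 + 2*3²) = 9*(-1/22) + 18/(3 + 2*9) = -9/22 + 18/(3 + 18) = -9/22 + 18/21 = -9/22 + 18*(1/21) = -9/22 + 6/7 = 69/154 ≈ 0.44805)
u - 16*I(W) = 69/154 - 16*(3 - 4*2) = 69/154 - 16*(3 - 8) = 69/154 - 16*(-5) = 69/154 + 80 = 12389/154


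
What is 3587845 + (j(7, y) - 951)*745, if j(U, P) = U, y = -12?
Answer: 2884565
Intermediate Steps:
3587845 + (j(7, y) - 951)*745 = 3587845 + (7 - 951)*745 = 3587845 - 944*745 = 3587845 - 703280 = 2884565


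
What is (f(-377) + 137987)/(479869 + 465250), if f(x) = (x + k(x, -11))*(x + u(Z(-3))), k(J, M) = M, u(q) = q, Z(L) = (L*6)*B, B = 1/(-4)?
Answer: 282517/945119 ≈ 0.29892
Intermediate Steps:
B = -¼ ≈ -0.25000
Z(L) = -3*L/2 (Z(L) = (L*6)*(-¼) = (6*L)*(-¼) = -3*L/2)
f(x) = (-11 + x)*(9/2 + x) (f(x) = (x - 11)*(x - 3/2*(-3)) = (-11 + x)*(x + 9/2) = (-11 + x)*(9/2 + x))
(f(-377) + 137987)/(479869 + 465250) = ((-99/2 + (-377)² - 13/2*(-377)) + 137987)/(479869 + 465250) = ((-99/2 + 142129 + 4901/2) + 137987)/945119 = (144530 + 137987)*(1/945119) = 282517*(1/945119) = 282517/945119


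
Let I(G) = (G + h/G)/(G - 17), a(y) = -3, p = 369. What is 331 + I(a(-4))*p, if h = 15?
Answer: 2393/5 ≈ 478.60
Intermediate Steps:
I(G) = (G + 15/G)/(-17 + G) (I(G) = (G + 15/G)/(G - 17) = (G + 15/G)/(-17 + G))
331 + I(a(-4))*p = 331 + ((15 + (-3)²)/((-3)*(-17 - 3)))*369 = 331 - ⅓*(15 + 9)/(-20)*369 = 331 - ⅓*(-1/20)*24*369 = 331 + (⅖)*369 = 331 + 738/5 = 2393/5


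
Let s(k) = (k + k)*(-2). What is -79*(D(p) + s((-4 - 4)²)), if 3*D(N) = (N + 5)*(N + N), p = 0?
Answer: 20224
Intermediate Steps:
D(N) = 2*N*(5 + N)/3 (D(N) = ((N + 5)*(N + N))/3 = ((5 + N)*(2*N))/3 = (2*N*(5 + N))/3 = 2*N*(5 + N)/3)
s(k) = -4*k (s(k) = (2*k)*(-2) = -4*k)
-79*(D(p) + s((-4 - 4)²)) = -79*((⅔)*0*(5 + 0) - 4*(-4 - 4)²) = -79*((⅔)*0*5 - 4*(-8)²) = -79*(0 - 4*64) = -79*(0 - 256) = -79*(-256) = 20224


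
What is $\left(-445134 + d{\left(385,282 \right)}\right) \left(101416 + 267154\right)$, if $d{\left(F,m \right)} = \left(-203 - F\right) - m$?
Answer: $-164383694280$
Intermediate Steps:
$d{\left(F,m \right)} = -203 - F - m$
$\left(-445134 + d{\left(385,282 \right)}\right) \left(101416 + 267154\right) = \left(-445134 - 870\right) \left(101416 + 267154\right) = \left(-445134 - 870\right) 368570 = \left(-446004\right) 368570 = -164383694280$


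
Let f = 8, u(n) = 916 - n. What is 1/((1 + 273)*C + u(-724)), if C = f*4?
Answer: 1/10408 ≈ 9.6080e-5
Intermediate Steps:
C = 32 (C = 8*4 = 32)
1/((1 + 273)*C + u(-724)) = 1/((1 + 273)*32 + (916 - 1*(-724))) = 1/(274*32 + (916 + 724)) = 1/(8768 + 1640) = 1/10408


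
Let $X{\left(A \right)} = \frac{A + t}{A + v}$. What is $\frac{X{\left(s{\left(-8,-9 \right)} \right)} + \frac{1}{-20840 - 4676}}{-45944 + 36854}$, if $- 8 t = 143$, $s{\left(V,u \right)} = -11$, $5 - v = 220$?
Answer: $- \frac{1473097}{104837078880} \approx -1.4051 \cdot 10^{-5}$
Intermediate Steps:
$v = -215$ ($v = 5 - 220 = -215$)
$t = - \frac{143}{8}$ ($t = \left(- \frac{1}{8}\right) 143 = - \frac{143}{8} \approx -17.875$)
$X{\left(A \right)} = \frac{- \frac{143}{8} + A}{-215 + A}$ ($X{\left(A \right)} = \frac{A - \frac{143}{8}}{A - 215} = \frac{- \frac{143}{8} + A}{-215 + A}$)
$\frac{X{\left(s{\left(-8,-9 \right)} \right)} + \frac{1}{-20840 - 4676}}{-45944 + 36854} = \frac{\frac{- \frac{143}{8} - 11}{-215 - 11} + \frac{1}{-20840 - 4676}}{-45944 + 36854} = \frac{\frac{1}{-226} \left(- \frac{231}{8}\right) + \frac{1}{-25516}}{-9090} = \left(\left(- \frac{1}{226}\right) \left(- \frac{231}{8}\right) - \frac{1}{25516}\right) \left(- \frac{1}{9090}\right) = \left(\frac{231}{1808} - \frac{1}{25516}\right) \left(- \frac{1}{9090}\right) = \frac{1473097}{11533232} \left(- \frac{1}{9090}\right) = - \frac{1473097}{104837078880}$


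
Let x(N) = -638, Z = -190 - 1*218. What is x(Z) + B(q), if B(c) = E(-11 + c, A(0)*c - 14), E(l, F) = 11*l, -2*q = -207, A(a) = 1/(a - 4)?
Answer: 759/2 ≈ 379.50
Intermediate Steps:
Z = -408 (Z = -190 - 218 = -408)
A(a) = 1/(-4 + a)
q = 207/2 (q = -½*(-207) = 207/2 ≈ 103.50)
B(c) = -121 + 11*c (B(c) = 11*(-11 + c) = -121 + 11*c)
x(Z) + B(q) = -638 + (-121 + 11*(207/2)) = -638 + (-121 + 2277/2) = -638 + 2035/2 = 759/2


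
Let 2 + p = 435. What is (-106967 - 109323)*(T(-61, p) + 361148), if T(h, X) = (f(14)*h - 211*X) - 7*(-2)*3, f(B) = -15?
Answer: -58558787180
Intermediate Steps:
p = 433 (p = -2 + 435 = 433)
T(h, X) = 42 - 211*X - 15*h (T(h, X) = (-15*h - 211*X) - 7*(-2)*3 = (-211*X - 15*h) + 14*3 = (-211*X - 15*h) + 42 = 42 - 211*X - 15*h)
(-106967 - 109323)*(T(-61, p) + 361148) = (-106967 - 109323)*((42 - 211*433 - 15*(-61)) + 361148) = -216290*((42 - 91363 + 915) + 361148) = -216290*(-90406 + 361148) = -216290*270742 = -58558787180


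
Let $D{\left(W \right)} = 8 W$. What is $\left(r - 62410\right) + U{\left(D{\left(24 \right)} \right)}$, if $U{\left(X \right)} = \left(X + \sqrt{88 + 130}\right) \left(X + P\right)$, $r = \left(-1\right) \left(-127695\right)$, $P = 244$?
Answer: $148997 + 436 \sqrt{218} \approx 1.5543 \cdot 10^{5}$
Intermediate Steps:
$r = 127695$
$U{\left(X \right)} = \left(244 + X\right) \left(X + \sqrt{218}\right)$ ($U{\left(X \right)} = \left(X + \sqrt{88 + 130}\right) \left(X + 244\right) = \left(X + \sqrt{218}\right) \left(244 + X\right) = \left(244 + X\right) \left(X + \sqrt{218}\right)$)
$\left(r - 62410\right) + U{\left(D{\left(24 \right)} \right)} = \left(127695 - 62410\right) + \left(\left(8 \cdot 24\right)^{2} + 244 \cdot 8 \cdot 24 + 244 \sqrt{218} + 8 \cdot 24 \sqrt{218}\right) = \left(127695 - 62410\right) + \left(192^{2} + 244 \cdot 192 + 244 \sqrt{218} + 192 \sqrt{218}\right) = 65285 + \left(36864 + 46848 + 244 \sqrt{218} + 192 \sqrt{218}\right) = 65285 + \left(83712 + 436 \sqrt{218}\right) = 148997 + 436 \sqrt{218}$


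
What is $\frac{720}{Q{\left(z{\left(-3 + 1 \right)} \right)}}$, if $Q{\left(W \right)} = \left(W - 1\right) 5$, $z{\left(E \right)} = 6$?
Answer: $\frac{144}{5} \approx 28.8$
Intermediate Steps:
$Q{\left(W \right)} = -5 + 5 W$ ($Q{\left(W \right)} = \left(-1 + W\right) 5 = -5 + 5 W$)
$\frac{720}{Q{\left(z{\left(-3 + 1 \right)} \right)}} = \frac{720}{-5 + 5 \cdot 6} = \frac{720}{-5 + 30} = \frac{720}{25} = 720 \cdot \frac{1}{25} = \frac{144}{5}$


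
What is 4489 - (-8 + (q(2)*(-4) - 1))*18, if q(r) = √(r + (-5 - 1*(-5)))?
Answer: 4651 + 72*√2 ≈ 4752.8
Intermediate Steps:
q(r) = √r (q(r) = √(r + (-5 + 5)) = √(r + 0) = √r)
4489 - (-8 + (q(2)*(-4) - 1))*18 = 4489 - (-8 + (√2*(-4) - 1))*18 = 4489 - (-8 + (-4*√2 - 1))*18 = 4489 - (-8 + (-1 - 4*√2))*18 = 4489 - (-9 - 4*√2)*18 = 4489 - (-162 - 72*√2) = 4489 + (162 + 72*√2) = 4651 + 72*√2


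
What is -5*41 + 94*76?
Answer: 6939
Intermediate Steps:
-5*41 + 94*76 = -205 + 7144 = 6939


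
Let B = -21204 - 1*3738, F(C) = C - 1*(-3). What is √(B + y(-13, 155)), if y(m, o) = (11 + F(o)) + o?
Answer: I*√24618 ≈ 156.9*I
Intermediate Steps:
F(C) = 3 + C (F(C) = C + 3 = 3 + C)
y(m, o) = 14 + 2*o (y(m, o) = (11 + (3 + o)) + o = (14 + o) + o = 14 + 2*o)
B = -24942 (B = -21204 - 3738 = -24942)
√(B + y(-13, 155)) = √(-24942 + (14 + 2*155)) = √(-24942 + (14 + 310)) = √(-24942 + 324) = √(-24618) = I*√24618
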